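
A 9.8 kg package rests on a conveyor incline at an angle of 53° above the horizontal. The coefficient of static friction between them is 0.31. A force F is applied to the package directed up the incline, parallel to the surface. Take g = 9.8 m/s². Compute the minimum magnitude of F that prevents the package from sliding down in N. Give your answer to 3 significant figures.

The normal force is N = mg cos 53° = 57.798 N. With F at its minimum the package is on the verge of sliding down, so static friction is at its maximum μ_s N = 0.31 × 57.798 = 17.917 N and acts up the slope.
Equilibrium along the incline: F + μ_s N = mg sin 53°, so F = 76.701 − 17.917 = 58.784 N.

58.8 N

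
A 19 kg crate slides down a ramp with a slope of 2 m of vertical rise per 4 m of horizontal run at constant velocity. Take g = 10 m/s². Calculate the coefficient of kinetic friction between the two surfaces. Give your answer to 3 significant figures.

0.500

At constant velocity the net force along the incline is zero: mg sin 26.57° = μ mg cos 26.57°.
So μ = tan 26.57° = 0.4472 / 0.8944 = 0.5000.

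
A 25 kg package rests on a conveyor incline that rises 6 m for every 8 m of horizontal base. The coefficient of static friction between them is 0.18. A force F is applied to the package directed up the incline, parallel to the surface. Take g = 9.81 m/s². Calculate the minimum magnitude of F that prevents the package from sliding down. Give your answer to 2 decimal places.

The normal force is N = mg cos 36.87° = 196.200 N. With F at its minimum the package is on the verge of sliding down, so static friction is at its maximum μ_s N = 0.18 × 196.200 = 35.316 N and acts up the slope.
Equilibrium along the incline: F + μ_s N = mg sin 36.87°, so F = 147.150 − 35.316 = 111.834 N.

111.83 N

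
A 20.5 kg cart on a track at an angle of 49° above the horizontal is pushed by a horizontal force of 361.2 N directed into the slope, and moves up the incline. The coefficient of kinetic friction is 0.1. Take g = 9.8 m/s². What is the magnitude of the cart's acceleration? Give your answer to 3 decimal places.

2.191 m/s²

The horizontal push has components F cos 49° = 361.2 × 0.6561 = 236.983 N up the incline and F sin 49° = 361.2 × 0.7547 = 272.598 N pressing into the surface.
The normal force is therefore N = mg cos 49° + F sin 49° = 131.810 + 272.598 = 404.408 N, and kinetic friction down the slope is μN = 0.1 × 404.408 = 40.441 N.
Along the incline: F cos 49° − mg sin 49° − μN = ma, so 236.983 − 151.619 − 40.441 = 20.5 a, giving a = 2.1914 m/s².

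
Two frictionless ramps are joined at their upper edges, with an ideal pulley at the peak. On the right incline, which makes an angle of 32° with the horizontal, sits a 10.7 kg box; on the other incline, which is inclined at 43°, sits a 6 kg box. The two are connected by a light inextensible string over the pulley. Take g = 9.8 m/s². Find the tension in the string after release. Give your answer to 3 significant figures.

45.7 N

Resolve each weight along its own incline: the 10.7 kg mass has component 10.7 × 9.8 × sin 32° = 55.567 N down its slope, and the 6 kg mass has 6 × 9.8 × sin 43° = 40.102 N down its slope.
The 10.7 kg side's 55.567 N exceeds the other side's 40.102 N, so that mass slides down and the 6 kg mass slides up. Taking that direction as positive, Newton's second law for the whole system gives 55.567 − 40.102 = (10.7 + 6) a, so a = 15.465 / 16.7 = 0.9260 m/s².
For the 6 kg mass (up-slope positive): T − 40.102 = 6 × 0.9260, so T = 45.658 N.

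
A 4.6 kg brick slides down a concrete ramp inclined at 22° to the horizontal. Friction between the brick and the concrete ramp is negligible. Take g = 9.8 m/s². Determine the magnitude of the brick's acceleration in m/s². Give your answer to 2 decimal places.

Resolving the weight along the incline: the component pulling the brick down the slope is mg sin 22° = 4.6 × 9.8 × 0.3746 = 16.887 N, and the normal force is N = mg cos 22° = 4.6 × 9.8 × 0.9272 = 41.798 N.
With no friction the net force along the incline is 16.887 N, so a = g sin 22° = 16.887 / 4.6 = 3.6711 m/s².

3.67 m/s²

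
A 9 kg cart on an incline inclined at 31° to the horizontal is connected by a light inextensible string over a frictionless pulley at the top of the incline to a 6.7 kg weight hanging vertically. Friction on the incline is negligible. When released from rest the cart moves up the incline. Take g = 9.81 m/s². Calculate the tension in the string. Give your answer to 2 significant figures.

For the cart on the incline: the weight component along the slope is m₁g sin 31° = 9 × 9.81 × 0.5150 = 45.469 N and the normal force is N = m₁g cos 31° = 75.679 N.
Newton's second law for the cart (up-slope positive): T − 45.469 = 9 a. For the hanging weight (downward positive): 6.7 × 9.81 − T = 6.7 a.
Adding the two equations eliminates T: 20.258 = 15.7 a, so a = 1.2903 m/s².
Then from the hanging weight's equation, T = 6.7 × (9.81 − 1.2903) = 57.082 N.

57 N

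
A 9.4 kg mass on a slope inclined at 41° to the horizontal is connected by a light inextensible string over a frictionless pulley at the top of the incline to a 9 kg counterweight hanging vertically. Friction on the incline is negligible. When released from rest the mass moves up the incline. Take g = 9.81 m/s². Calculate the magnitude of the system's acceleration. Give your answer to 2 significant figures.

For the mass on the incline: the weight component along the slope is m₁g sin 41° = 9.4 × 9.81 × 0.6561 = 60.502 N and the normal force is N = m₁g cos 41° = 69.595 N.
Newton's second law for the mass (up-slope positive): T − 60.502 = 9.4 a. For the hanging counterweight (downward positive): 9 × 9.81 − T = 9 a.
Adding the two equations eliminates T: 27.788 = 18.4 a, so a = 1.5102 m/s².

1.5 m/s²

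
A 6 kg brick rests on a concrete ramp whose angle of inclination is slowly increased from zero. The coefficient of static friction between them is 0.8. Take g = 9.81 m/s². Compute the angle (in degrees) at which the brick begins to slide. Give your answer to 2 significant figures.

39°

At the threshold of sliding, static friction is at its maximum μ_s N and exactly balances the weight component along the incline: mg sin θ = μ_s mg cos θ.
Hence tan θ = μ_s = 0.8, so θ = arctan(0.8) = 38.6598°.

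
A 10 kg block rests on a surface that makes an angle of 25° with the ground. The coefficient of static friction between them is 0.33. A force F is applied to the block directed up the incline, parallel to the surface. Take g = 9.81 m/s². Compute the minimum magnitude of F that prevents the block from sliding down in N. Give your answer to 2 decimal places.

12.12 N

The normal force is N = mg cos 25° = 88.909 N. With F at its minimum the block is on the verge of sliding down, so static friction is at its maximum μ_s N = 0.33 × 88.909 = 29.340 N and acts up the slope.
Equilibrium along the incline: F + μ_s N = mg sin 25°, so F = 41.459 − 29.340 = 12.119 N.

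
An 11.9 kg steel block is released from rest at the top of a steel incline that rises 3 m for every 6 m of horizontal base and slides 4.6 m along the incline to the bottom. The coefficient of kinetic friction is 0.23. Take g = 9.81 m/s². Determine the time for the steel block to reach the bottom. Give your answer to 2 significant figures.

2.0 s

The weight component along the incline is mg sin 26.57° = 52.207 N and the normal force is N = mg cos 26.57° = 104.415 N.
Friction up the slope is f = μN = 0.23 × 104.415 = 24.015 N, so the net downslope force is 52.207 − 24.015 = 28.192 N and a = 28.192 / 11.9 = 2.3691 m/s².
Starting from rest, L = ½at², so t = √(2L/a) = √(2 × 4.6 / 2.3691) = 1.9706 s.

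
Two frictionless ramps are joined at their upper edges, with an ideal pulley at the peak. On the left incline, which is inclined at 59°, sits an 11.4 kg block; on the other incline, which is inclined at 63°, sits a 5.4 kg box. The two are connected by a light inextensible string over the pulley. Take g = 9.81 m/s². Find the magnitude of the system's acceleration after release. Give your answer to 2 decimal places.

Resolve each weight along its own incline: the 11.4 kg mass has component 11.4 × 9.81 × sin 59° = 95.860 N down its slope, and the 5.4 kg mass has 5.4 × 9.81 × sin 63° = 47.200 N down its slope.
The 11.4 kg side's 95.860 N exceeds the other side's 47.200 N, so that mass slides down and the 5.4 kg mass slides up. Taking that direction as positive, Newton's second law for the whole system gives 95.860 − 47.200 = (11.4 + 5.4) a, so a = 48.660 / 16.8 = 2.8964 m/s².

2.90 m/s²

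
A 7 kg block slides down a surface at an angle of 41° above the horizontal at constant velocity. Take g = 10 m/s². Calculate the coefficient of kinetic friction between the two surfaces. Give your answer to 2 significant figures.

At constant velocity the net force along the incline is zero: mg sin 41° = μ mg cos 41°.
So μ = tan 41° = 0.6561 / 0.7547 = 0.8694.

0.87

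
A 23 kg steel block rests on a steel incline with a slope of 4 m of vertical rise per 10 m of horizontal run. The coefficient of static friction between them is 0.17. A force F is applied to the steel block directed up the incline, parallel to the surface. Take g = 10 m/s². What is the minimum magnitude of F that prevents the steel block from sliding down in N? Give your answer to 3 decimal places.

The normal force is N = mg cos 21.80° = 213.550 N. With F at its minimum the steel block is on the verge of sliding down, so static friction is at its maximum μ_s N = 0.17 × 213.550 = 36.304 N and acts up the slope.
Equilibrium along the incline: F + μ_s N = mg sin 21.80°, so F = 85.420 − 36.304 = 49.116 N.

49.116 N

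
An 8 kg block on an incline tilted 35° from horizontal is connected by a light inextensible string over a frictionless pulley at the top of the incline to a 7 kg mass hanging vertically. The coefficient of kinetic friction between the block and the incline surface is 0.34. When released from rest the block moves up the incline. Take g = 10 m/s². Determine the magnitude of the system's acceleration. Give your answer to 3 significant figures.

0.122 m/s²

For the block on the incline: the weight component along the slope is m₁g sin 35° = 8 × 10 × 0.5736 = 45.888 N and the normal force is N = m₁g cos 35° = 65.532 N.
Kinetic friction opposes the block's motion up the incline: f = μN = 0.34 × 65.532 = 22.281 N acting down the slope.
Newton's second law for the block (up-slope positive): T − 45.888 − 22.281 = 8 a. For the hanging mass (downward positive): 7 × 10 − T = 7 a.
Adding the two equations eliminates T: 1.831 = 15 a, so a = 0.1221 m/s².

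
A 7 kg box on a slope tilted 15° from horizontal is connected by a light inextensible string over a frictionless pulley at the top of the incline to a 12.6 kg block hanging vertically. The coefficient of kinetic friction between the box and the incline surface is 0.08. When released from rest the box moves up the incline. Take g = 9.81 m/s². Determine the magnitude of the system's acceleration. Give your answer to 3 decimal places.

For the box on the incline: the weight component along the slope is m₁g sin 15° = 7 × 9.81 × 0.2588 = 17.772 N and the normal force is N = m₁g cos 15° = 66.330 N.
Kinetic friction opposes the box's motion up the incline: f = μN = 0.08 × 66.330 = 5.306 N acting down the slope.
Newton's second law for the box (up-slope positive): T − 17.772 − 5.306 = 7 a. For the hanging block (downward positive): 12.6 × 9.81 − T = 12.6 a.
Adding the two equations eliminates T: 100.528 = 19.6 a, so a = 5.1290 m/s².

5.129 m/s²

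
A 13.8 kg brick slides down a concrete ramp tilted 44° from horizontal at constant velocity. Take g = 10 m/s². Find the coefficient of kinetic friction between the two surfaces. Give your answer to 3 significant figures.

0.966

At constant velocity the net force along the incline is zero: mg sin 44° = μ mg cos 44°.
So μ = tan 44° = 0.6947 / 0.7193 = 0.9658.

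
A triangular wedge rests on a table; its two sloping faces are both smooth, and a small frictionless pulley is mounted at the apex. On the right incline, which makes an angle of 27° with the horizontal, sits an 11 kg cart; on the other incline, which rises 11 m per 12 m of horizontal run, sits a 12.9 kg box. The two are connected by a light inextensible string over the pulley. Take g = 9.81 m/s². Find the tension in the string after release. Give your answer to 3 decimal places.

Resolve each weight along its own incline: the 11 kg mass has component 11 × 9.81 × sin 27° = 48.990 N down its slope, and the 12.9 kg mass has 12.9 × 9.81 × sin 42.51° = 85.512 N down its slope.
The 12.9 kg side's 85.512 N exceeds the other side's 48.990 N, so that mass slides down and the 11 kg mass slides up. Taking that direction as positive, Newton's second law for the whole system gives 85.512 − 48.990 = (11 + 12.9) a, so a = 36.522 / 23.9 = 1.5281 m/s².
For the 11 kg mass (up-slope positive): T − 48.990 = 11 × 1.5281, so T = 65.799 N.

65.799 N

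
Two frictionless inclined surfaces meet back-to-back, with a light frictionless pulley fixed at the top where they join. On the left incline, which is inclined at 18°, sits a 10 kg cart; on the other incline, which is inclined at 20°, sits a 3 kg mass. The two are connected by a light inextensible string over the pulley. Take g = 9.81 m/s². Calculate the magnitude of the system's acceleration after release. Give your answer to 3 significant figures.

Resolve each weight along its own incline: the 10 kg mass has component 10 × 9.81 × sin 18° = 30.315 N down its slope, and the 3 kg mass has 3 × 9.81 × sin 20° = 10.066 N down its slope.
The 10 kg side's 30.315 N exceeds the other side's 10.066 N, so that mass slides down and the 3 kg mass slides up. Taking that direction as positive, Newton's second law for the whole system gives 30.315 − 10.066 = (10 + 3) a, so a = 20.249 / 13 = 1.5576 m/s².

1.56 m/s²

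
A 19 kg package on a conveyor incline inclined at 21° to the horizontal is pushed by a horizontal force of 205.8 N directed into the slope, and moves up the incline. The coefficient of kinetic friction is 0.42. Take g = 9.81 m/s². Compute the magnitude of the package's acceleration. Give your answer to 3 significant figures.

The horizontal push has components F cos 21° = 205.8 × 0.9336 = 192.135 N up the incline and F sin 21° = 205.8 × 0.3584 = 73.759 N pressing into the surface.
The normal force is therefore N = mg cos 21° + F sin 21° = 174.014 + 73.759 = 247.773 N, and kinetic friction down the slope is μN = 0.42 × 247.773 = 104.065 N.
Along the incline: F cos 21° − mg sin 21° − μN = ma, so 192.135 − 66.802 − 104.065 = 19 a, giving a = 1.1194 m/s².

1.12 m/s²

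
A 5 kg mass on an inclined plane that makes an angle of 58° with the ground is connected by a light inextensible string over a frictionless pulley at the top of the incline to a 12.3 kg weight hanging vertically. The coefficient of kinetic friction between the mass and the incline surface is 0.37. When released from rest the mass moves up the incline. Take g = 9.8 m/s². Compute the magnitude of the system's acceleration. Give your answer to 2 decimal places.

For the mass on the incline: the weight component along the slope is m₁g sin 58° = 5 × 9.8 × 0.8480 = 41.552 N and the normal force is N = m₁g cos 58° = 25.966 N.
Kinetic friction opposes the mass's motion up the incline: f = μN = 0.37 × 25.966 = 9.607 N acting down the slope.
Newton's second law for the mass (up-slope positive): T − 41.552 − 9.607 = 5 a. For the hanging weight (downward positive): 12.3 × 9.8 − T = 12.3 a.
Adding the two equations eliminates T: 69.381 = 17.3 a, so a = 4.0105 m/s².

4.01 m/s²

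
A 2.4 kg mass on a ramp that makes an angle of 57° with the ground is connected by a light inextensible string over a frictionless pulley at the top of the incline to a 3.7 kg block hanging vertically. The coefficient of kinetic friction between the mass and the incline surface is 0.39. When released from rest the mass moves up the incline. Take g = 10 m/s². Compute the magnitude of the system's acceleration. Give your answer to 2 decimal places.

For the mass on the incline: the weight component along the slope is m₁g sin 57° = 2.4 × 10 × 0.8387 = 20.129 N and the normal force is N = m₁g cos 57° = 13.071 N.
Kinetic friction opposes the mass's motion up the incline: f = μN = 0.39 × 13.071 = 5.098 N acting down the slope.
Newton's second law for the mass (up-slope positive): T − 20.129 − 5.098 = 2.4 a. For the hanging block (downward positive): 3.7 × 10 − T = 3.7 a.
Adding the two equations eliminates T: 11.773 = 6.1 a, so a = 1.9300 m/s².

1.93 m/s²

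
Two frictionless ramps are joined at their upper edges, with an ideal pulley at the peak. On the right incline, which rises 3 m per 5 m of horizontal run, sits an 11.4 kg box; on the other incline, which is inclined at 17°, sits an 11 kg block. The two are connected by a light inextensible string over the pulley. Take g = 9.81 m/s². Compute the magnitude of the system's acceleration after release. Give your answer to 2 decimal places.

Resolve each weight along its own incline: the 11.4 kg mass has component 11.4 × 9.81 × sin 30.96° = 57.538 N down its slope, and the 11 kg mass has 11 × 9.81 × sin 17° = 31.550 N down its slope.
The 11.4 kg side's 57.538 N exceeds the other side's 31.550 N, so that mass slides down and the 11 kg mass slides up. Taking that direction as positive, Newton's second law for the whole system gives 57.538 − 31.550 = (11.4 + 11) a, so a = 25.988 / 22.4 = 1.1602 m/s².

1.16 m/s²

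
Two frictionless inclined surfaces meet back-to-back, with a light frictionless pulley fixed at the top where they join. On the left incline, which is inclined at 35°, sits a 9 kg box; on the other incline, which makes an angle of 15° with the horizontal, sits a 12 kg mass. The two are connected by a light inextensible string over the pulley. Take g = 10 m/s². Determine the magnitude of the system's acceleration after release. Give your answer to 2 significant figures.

Resolve each weight along its own incline: the 9 kg mass has component 9 × 10 × sin 35° = 51.622 N down its slope, and the 12 kg mass has 12 × 10 × sin 15° = 31.058 N down its slope.
The 9 kg side's 51.622 N exceeds the other side's 31.058 N, so that mass slides down and the 12 kg mass slides up. Taking that direction as positive, Newton's second law for the whole system gives 51.622 − 31.058 = (9 + 12) a, so a = 20.564 / 21 = 0.9792 m/s².

0.98 m/s²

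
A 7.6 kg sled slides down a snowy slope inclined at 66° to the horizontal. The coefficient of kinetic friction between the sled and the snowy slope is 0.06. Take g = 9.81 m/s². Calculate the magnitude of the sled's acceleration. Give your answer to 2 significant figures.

Resolving the weight along the incline: the component pulling the sled down the slope is mg sin 66° = 7.6 × 9.81 × 0.9135 = 68.107 N, and the normal force is N = mg cos 66° = 7.6 × 9.81 × 0.4067 = 30.322 N.
Kinetic friction acts up the slope with magnitude f = μN = 0.06 × 30.322 = 1.819 N.
Net force along the incline is 68.107 − 1.819 = 66.288 N, so a = 66.288 / 7.6 = 8.7221 m/s².

8.7 m/s²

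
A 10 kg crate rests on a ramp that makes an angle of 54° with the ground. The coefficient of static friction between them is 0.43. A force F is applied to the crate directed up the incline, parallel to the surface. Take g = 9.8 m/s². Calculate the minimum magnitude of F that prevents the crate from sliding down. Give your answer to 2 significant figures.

The normal force is N = mg cos 54° = 57.603 N. With F at its minimum the crate is on the verge of sliding down, so static friction is at its maximum μ_s N = 0.43 × 57.603 = 24.769 N and acts up the slope.
Equilibrium along the incline: F + μ_s N = mg sin 54°, so F = 79.284 − 24.769 = 54.515 N.

55 N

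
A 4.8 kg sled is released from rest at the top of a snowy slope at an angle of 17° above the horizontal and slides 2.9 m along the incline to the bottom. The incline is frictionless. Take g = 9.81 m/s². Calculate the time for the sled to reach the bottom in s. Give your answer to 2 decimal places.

1.42 s

The weight component along the incline is mg sin 17° = 13.767 N and the normal force is N = mg cos 17° = 45.030 N.
With no friction, a = g sin 17° = 2.8682 m/s².
Starting from rest, L = ½at², so t = √(2L/a) = √(2 × 2.9 / 2.8682) = 1.4220 s.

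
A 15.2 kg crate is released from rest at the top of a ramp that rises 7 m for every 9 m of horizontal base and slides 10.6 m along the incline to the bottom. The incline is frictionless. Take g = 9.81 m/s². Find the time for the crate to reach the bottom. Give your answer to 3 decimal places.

The weight component along the incline is mg sin 37.87° = 91.546 N and the normal force is N = mg cos 37.87° = 117.702 N.
With no friction, a = g sin 37.87° = 6.0228 m/s².
Starting from rest, L = ½at², so t = √(2L/a) = √(2 × 10.6 / 6.0228) = 1.8762 s.

1.876 s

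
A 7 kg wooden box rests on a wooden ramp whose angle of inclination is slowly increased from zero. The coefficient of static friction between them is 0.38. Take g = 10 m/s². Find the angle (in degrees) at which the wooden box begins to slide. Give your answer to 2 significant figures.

At the threshold of sliding, static friction is at its maximum μ_s N and exactly balances the weight component along the incline: mg sin θ = μ_s mg cos θ.
Hence tan θ = μ_s = 0.38, so θ = arctan(0.38) = 20.8068°.

21°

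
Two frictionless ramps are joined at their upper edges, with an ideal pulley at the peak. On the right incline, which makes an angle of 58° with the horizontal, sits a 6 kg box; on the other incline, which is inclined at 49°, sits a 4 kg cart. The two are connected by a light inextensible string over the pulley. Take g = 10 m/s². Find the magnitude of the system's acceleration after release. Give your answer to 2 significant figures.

Resolve each weight along its own incline: the 6 kg mass has component 6 × 10 × sin 58° = 50.883 N down its slope, and the 4 kg mass has 4 × 10 × sin 49° = 30.188 N down its slope.
The 6 kg side's 50.883 N exceeds the other side's 30.188 N, so that mass slides down and the 4 kg mass slides up. Taking that direction as positive, Newton's second law for the whole system gives 50.883 − 30.188 = (6 + 4) a, so a = 20.695 / 10 = 2.0695 m/s².

2.1 m/s²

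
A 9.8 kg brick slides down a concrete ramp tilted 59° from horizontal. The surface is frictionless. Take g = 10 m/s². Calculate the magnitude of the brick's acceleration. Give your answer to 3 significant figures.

8.57 m/s²

Resolving the weight along the incline: the component pulling the brick down the slope is mg sin 59° = 9.8 × 10 × 0.8572 = 84.006 N, and the normal force is N = mg cos 59° = 9.8 × 10 × 0.5150 = 50.470 N.
With no friction the net force along the incline is 84.006 N, so a = g sin 59° = 84.006 / 9.8 = 8.5720 m/s².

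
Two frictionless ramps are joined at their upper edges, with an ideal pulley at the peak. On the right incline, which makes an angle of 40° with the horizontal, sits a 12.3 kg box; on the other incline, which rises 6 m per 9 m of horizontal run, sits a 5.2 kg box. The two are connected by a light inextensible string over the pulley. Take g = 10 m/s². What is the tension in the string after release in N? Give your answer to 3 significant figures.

Resolve each weight along its own incline: the 12.3 kg mass has component 12.3 × 10 × sin 40° = 79.063 N down its slope, and the 5.2 kg mass has 5.2 × 10 × sin 33.69° = 28.844 N down its slope.
The 12.3 kg side's 79.063 N exceeds the other side's 28.844 N, so that mass slides down and the 5.2 kg mass slides up. Taking that direction as positive, Newton's second law for the whole system gives 79.063 − 28.844 = (12.3 + 5.2) a, so a = 50.219 / 17.5 = 2.8697 m/s².
For the 5.2 kg mass (up-slope positive): T − 28.844 = 5.2 × 2.8697, so T = 43.766 N.

43.8 N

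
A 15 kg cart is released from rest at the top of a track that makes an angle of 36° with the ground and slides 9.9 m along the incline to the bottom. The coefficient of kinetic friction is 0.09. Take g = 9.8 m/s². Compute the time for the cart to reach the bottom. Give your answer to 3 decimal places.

1.981 s

The weight component along the incline is mg sin 36° = 86.404 N and the normal force is N = mg cos 36° = 118.925 N.
Friction up the slope is f = μN = 0.09 × 118.925 = 10.703 N, so the net downslope force is 86.404 − 10.703 = 75.701 N and a = 75.701 / 15 = 5.0467 m/s².
Starting from rest, L = ½at², so t = √(2L/a) = √(2 × 9.9 / 5.0467) = 1.9807 s.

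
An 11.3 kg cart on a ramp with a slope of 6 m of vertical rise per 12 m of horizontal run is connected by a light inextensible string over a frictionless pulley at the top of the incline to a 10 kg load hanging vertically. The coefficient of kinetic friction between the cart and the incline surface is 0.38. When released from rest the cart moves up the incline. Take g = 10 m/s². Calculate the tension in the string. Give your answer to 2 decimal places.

94.81 N

For the cart on the incline: the weight component along the slope is m₁g sin 26.57° = 11.3 × 10 × 0.4472 = 50.534 N and the normal force is N = m₁g cos 26.57° = 101.070 N.
Kinetic friction opposes the cart's motion up the incline: f = μN = 0.38 × 101.070 = 38.407 N acting down the slope.
Newton's second law for the cart (up-slope positive): T − 50.534 − 38.407 = 11.3 a. For the hanging load (downward positive): 10 × 10 − T = 10 a.
Adding the two equations eliminates T: 11.059 = 21.3 a, so a = 0.5192 m/s².
Then from the hanging load's equation, T = 10 × (10 − 0.5192) = 94.808 N.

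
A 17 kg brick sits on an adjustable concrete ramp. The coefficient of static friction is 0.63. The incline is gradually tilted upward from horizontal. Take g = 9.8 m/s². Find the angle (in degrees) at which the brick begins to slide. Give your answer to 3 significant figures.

32.2°

At the threshold of sliding, static friction is at its maximum μ_s N and exactly balances the weight component along the incline: mg sin θ = μ_s mg cos θ.
Hence tan θ = μ_s = 0.63, so θ = arctan(0.63) = 32.2109°.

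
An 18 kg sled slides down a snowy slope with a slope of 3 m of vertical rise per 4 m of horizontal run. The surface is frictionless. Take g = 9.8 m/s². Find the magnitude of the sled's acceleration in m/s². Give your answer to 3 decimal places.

Resolving the weight along the incline: the component pulling the sled down the slope is mg sin 36.87° = 18 × 9.8 × 0.6000 = 105.840 N, and the normal force is N = mg cos 36.87° = 18 × 9.8 × 0.8000 = 141.120 N.
With no friction the net force along the incline is 105.840 N, so a = g sin 36.87° = 105.840 / 18 = 5.8800 m/s².

5.880 m/s²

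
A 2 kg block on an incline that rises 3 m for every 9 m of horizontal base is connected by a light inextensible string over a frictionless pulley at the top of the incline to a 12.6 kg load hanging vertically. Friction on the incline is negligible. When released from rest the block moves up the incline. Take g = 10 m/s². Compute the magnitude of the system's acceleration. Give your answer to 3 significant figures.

For the block on the incline: the weight component along the slope is m₁g sin 18.43° = 2 × 10 × 0.3162 = 6.324 N and the normal force is N = m₁g cos 18.43° = 18.974 N.
Newton's second law for the block (up-slope positive): T − 6.324 = 2 a. For the hanging load (downward positive): 12.6 × 10 − T = 12.6 a.
Adding the two equations eliminates T: 119.676 = 14.6 a, so a = 8.1970 m/s².

8.20 m/s²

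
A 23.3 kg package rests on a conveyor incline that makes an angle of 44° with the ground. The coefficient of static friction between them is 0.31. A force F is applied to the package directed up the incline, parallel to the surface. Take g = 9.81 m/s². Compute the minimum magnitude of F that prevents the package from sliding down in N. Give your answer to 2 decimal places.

The normal force is N = mg cos 44° = 164.422 N. With F at its minimum the package is on the verge of sliding down, so static friction is at its maximum μ_s N = 0.31 × 164.422 = 50.971 N and acts up the slope.
Equilibrium along the incline: F + μ_s N = mg sin 44°, so F = 158.780 − 50.971 = 107.809 N.

107.81 N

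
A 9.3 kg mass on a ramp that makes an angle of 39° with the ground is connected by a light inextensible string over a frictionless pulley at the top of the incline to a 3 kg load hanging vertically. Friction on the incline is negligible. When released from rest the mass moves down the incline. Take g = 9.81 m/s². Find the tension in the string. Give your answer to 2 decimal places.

For the mass on the incline: the weight component along the slope is m₁g sin 39° = 9.3 × 9.81 × 0.6293 = 57.413 N and the normal force is N = m₁g cos 39° = 70.901 N.
Newton's second law for the mass (down-slope positive): 57.413 − T = 9.3 a. For the hanging load (upward positive): T − 3 × 9.81 = 3 a.
Adding the two equations eliminates T: 27.983 = 12.3 a, so a = 2.2750 m/s².
Then from the hanging load's equation, T = 3 × (9.81 + 2.2750) = 36.255 N.

36.26 N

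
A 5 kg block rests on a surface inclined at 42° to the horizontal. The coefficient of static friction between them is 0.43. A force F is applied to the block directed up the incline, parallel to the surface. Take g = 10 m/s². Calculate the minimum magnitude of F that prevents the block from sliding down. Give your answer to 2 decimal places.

17.48 N

The normal force is N = mg cos 42° = 37.157 N. With F at its minimum the block is on the verge of sliding down, so static friction is at its maximum μ_s N = 0.43 × 37.157 = 15.978 N and acts up the slope.
Equilibrium along the incline: F + μ_s N = mg sin 42°, so F = 33.457 − 15.978 = 17.479 N.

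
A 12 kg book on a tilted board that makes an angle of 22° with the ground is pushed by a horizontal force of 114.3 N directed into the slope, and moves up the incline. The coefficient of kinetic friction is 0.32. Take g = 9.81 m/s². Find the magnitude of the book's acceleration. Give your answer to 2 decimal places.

The horizontal push has components F cos 22° = 114.3 × 0.9272 = 105.979 N up the incline and F sin 22° = 114.3 × 0.3746 = 42.817 N pressing into the surface.
The normal force is therefore N = mg cos 22° + F sin 22° = 109.150 + 42.817 = 151.967 N, and kinetic friction down the slope is μN = 0.32 × 151.967 = 48.629 N.
Along the incline: F cos 22° − mg sin 22° − μN = ma, so 105.979 − 44.098 − 48.629 = 12 a, giving a = 1.1043 m/s².

1.10 m/s²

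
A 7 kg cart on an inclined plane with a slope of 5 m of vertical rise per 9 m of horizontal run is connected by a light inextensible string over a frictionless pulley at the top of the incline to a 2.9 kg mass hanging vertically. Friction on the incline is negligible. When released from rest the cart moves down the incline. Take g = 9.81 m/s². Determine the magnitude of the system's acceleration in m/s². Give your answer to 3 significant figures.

For the cart on the incline: the weight component along the slope is m₁g sin 29.05° = 7 × 9.81 × 0.4856 = 33.346 N and the normal force is N = m₁g cos 29.05° = 60.028 N.
Newton's second law for the cart (down-slope positive): 33.346 − T = 7 a. For the hanging mass (upward positive): T − 2.9 × 9.81 = 2.9 a.
Adding the two equations eliminates T: 4.897 = 9.9 a, so a = 0.4946 m/s².

0.495 m/s²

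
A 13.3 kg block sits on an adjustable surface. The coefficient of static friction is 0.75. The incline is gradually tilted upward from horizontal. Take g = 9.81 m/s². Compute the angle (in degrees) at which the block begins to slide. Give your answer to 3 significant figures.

36.9°

At the threshold of sliding, static friction is at its maximum μ_s N and exactly balances the weight component along the incline: mg sin θ = μ_s mg cos θ.
Hence tan θ = μ_s = 0.75, so θ = arctan(0.75) = 36.8699°.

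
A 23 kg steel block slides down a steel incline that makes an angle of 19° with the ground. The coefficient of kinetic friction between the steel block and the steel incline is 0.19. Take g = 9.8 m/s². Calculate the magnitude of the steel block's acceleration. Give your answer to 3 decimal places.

1.430 m/s²

Resolving the weight along the incline: the component pulling the steel block down the slope is mg sin 19° = 23 × 9.8 × 0.3256 = 73.390 N, and the normal force is N = mg cos 19° = 23 × 9.8 × 0.9455 = 213.116 N.
Kinetic friction acts up the slope with magnitude f = μN = 0.19 × 213.116 = 40.492 N.
Net force along the incline is 73.390 − 40.492 = 32.898 N, so a = 32.898 / 23 = 1.4303 m/s².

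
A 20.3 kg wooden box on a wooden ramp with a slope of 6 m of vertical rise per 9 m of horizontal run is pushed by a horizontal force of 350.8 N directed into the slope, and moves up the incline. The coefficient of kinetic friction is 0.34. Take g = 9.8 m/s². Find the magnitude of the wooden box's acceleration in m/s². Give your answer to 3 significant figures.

The horizontal push has components F cos 33.69° = 350.8 × 0.8321 = 291.901 N up the incline and F sin 33.69° = 350.8 × 0.5547 = 194.589 N pressing into the surface.
The normal force is therefore N = mg cos 33.69° + F sin 33.69° = 165.538 + 194.589 = 360.127 N, and kinetic friction down the slope is μN = 0.34 × 360.127 = 122.443 N.
Along the incline: F cos 33.69° − mg sin 33.69° − μN = ma, so 291.901 − 110.352 − 122.443 = 20.3 a, giving a = 2.9116 m/s².

2.91 m/s²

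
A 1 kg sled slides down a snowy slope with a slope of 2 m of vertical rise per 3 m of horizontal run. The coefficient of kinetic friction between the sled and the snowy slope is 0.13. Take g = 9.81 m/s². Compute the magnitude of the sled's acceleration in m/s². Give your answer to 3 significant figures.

Resolving the weight along the incline: the component pulling the sled down the slope is mg sin 33.69° = 1 × 9.81 × 0.5547 = 5.442 N, and the normal force is N = mg cos 33.69° = 1 × 9.81 × 0.8321 = 8.163 N.
Kinetic friction acts up the slope with magnitude f = μN = 0.13 × 8.163 = 1.061 N.
Net force along the incline is 5.442 − 1.061 = 4.381 N, so a = 4.381 / 1 = 4.3810 m/s².

4.38 m/s²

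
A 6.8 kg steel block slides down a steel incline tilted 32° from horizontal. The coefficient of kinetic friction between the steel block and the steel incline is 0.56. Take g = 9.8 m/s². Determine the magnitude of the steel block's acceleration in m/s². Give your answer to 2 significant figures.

Resolving the weight along the incline: the component pulling the steel block down the slope is mg sin 32° = 6.8 × 9.8 × 0.5299 = 35.313 N, and the normal force is N = mg cos 32° = 6.8 × 9.8 × 0.8480 = 56.511 N.
Kinetic friction acts up the slope with magnitude f = μN = 0.56 × 56.511 = 31.646 N.
Net force along the incline is 35.313 − 31.646 = 3.667 N, so a = 3.667 / 6.8 = 0.5393 m/s².

0.54 m/s²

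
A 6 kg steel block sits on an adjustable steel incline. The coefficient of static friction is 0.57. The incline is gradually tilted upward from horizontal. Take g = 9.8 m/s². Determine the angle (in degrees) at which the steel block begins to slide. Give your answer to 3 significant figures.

29.7°

At the threshold of sliding, static friction is at its maximum μ_s N and exactly balances the weight component along the incline: mg sin θ = μ_s mg cos θ.
Hence tan θ = μ_s = 0.57, so θ = arctan(0.57) = 29.6831°.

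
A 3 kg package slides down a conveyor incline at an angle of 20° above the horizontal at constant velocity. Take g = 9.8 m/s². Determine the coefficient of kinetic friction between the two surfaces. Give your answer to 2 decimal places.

At constant velocity the net force along the incline is zero: mg sin 20° = μ mg cos 20°.
So μ = tan 20° = 0.3420 / 0.9397 = 0.3639.

0.36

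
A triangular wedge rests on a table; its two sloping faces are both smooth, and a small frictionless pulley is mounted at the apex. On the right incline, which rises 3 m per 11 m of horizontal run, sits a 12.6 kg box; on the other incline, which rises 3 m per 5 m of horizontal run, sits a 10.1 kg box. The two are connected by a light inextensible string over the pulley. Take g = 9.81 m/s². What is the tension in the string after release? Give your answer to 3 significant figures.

42.8 N

Resolve each weight along its own incline: the 12.6 kg mass has component 12.6 × 9.81 × sin 15.26° = 32.523 N down its slope, and the 10.1 kg mass has 10.1 × 9.81 × sin 30.96° = 50.977 N down its slope.
The 10.1 kg side's 50.977 N exceeds the other side's 32.523 N, so that mass slides down and the 12.6 kg mass slides up. Taking that direction as positive, Newton's second law for the whole system gives 50.977 − 32.523 = (12.6 + 10.1) a, so a = 18.454 / 22.7 = 0.8130 m/s².
For the 12.6 kg mass (up-slope positive): T − 32.523 = 12.6 × 0.8130, so T = 42.767 N.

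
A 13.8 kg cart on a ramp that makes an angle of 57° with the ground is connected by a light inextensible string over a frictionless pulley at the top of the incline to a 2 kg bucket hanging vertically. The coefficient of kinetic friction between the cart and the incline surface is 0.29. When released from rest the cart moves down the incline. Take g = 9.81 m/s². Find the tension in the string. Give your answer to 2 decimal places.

For the cart on the incline: the weight component along the slope is m₁g sin 57° = 13.8 × 9.81 × 0.8387 = 113.542 N and the normal force is N = m₁g cos 57° = 73.732 N.
Kinetic friction opposes the cart's motion down the incline: f = μN = 0.29 × 73.732 = 21.382 N acting up the slope.
Newton's second law for the cart (down-slope positive): 113.542 − 21.382 − T = 13.8 a. For the hanging bucket (upward positive): T − 2 × 9.81 = 2 a.
Adding the two equations eliminates T: 72.540 = 15.8 a, so a = 4.5911 m/s².
Then from the hanging bucket's equation, T = 2 × (9.81 + 4.5911) = 28.802 N.

28.80 N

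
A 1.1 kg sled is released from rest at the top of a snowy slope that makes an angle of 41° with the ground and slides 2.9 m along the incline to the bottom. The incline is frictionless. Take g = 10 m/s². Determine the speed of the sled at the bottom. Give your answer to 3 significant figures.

6.17 m/s

The weight component along the incline is mg sin 41° = 7.217 N and the normal force is N = mg cos 41° = 8.302 N.
With no friction, a = g sin 41° = 6.5606 m/s².
Starting from rest over a distance of 2.9 m, v² = 2aL = 2 × 6.5606 × 2.9 = 38.0515, so v = 6.1686 m/s.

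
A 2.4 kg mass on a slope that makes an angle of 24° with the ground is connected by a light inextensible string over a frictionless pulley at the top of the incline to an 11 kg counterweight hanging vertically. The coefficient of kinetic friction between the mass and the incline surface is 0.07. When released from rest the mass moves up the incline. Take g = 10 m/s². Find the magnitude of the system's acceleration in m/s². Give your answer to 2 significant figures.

7.4 m/s²

For the mass on the incline: the weight component along the slope is m₁g sin 24° = 2.4 × 10 × 0.4067 = 9.761 N and the normal force is N = m₁g cos 24° = 21.925 N.
Kinetic friction opposes the mass's motion up the incline: f = μN = 0.07 × 21.925 = 1.535 N acting down the slope.
Newton's second law for the mass (up-slope positive): T − 9.761 − 1.535 = 2.4 a. For the hanging counterweight (downward positive): 11 × 10 − T = 11 a.
Adding the two equations eliminates T: 98.704 = 13.4 a, so a = 7.3660 m/s².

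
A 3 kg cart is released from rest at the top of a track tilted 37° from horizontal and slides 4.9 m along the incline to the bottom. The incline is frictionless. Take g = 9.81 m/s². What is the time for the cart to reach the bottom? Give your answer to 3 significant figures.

The weight component along the incline is mg sin 37° = 17.711 N and the normal force is N = mg cos 37° = 23.504 N.
With no friction, a = g sin 37° = 5.9038 m/s².
Starting from rest, L = ½at², so t = √(2L/a) = √(2 × 4.9 / 5.9038) = 1.2884 s.

1.29 s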